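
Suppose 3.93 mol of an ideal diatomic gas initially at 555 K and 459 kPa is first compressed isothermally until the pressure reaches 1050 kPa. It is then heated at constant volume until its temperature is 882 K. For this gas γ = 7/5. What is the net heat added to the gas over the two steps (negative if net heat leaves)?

V₁ = nRT₁/P₁ = 3.93×8.314×555/459 = 39.5 L.
Step 1 — Isothermal: T stays 555 K; PV = const ⇒ V₂ = 17.3 L, P₂ = 1050 kPa.
ΔU = 0 (ideal gas, T constant).
W = nRT ln(V₂/V₁) = 3.93×8.314×555×ln(0.437) = -15000 J.
Q = ΔU + W = -15000 J.
State after step 1: P = 1050 kPa, V = 17.3 L, T = 555 K.
Step 2 — Isochoric: V stays 17.3 L; P/T = const ⇒ T₂ = 882 K, P₂ = 1670 kPa.
W = 0 (no volume change).
ΔU = nCvΔT = 3.93×20.8×(882−555) = 26700 J.
Q = ΔU = 26700 J.
Net over both steps: W = -15000 J, Q = 11700 J, ΔU = 26700 J.

11700 J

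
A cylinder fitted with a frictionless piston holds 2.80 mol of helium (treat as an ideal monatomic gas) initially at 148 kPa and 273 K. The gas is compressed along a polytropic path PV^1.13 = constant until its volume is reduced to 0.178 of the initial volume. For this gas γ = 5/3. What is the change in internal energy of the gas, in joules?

V₁ = nRT₁/P₁ = 2.80×8.314×273/148 = 42.9 L.
Polytropic n=1.13: T₂ = T₁(V₁/V₂)^(n−1) = 273×(5.62)^0.13 = 342 K; P₂ = P₁(V₁/V₂)^n = 1040 kPa.
For an ideal gas ΔU = nCvΔT with Cv = (3/2)R = 12.5 J/(mol·K).
ΔU = 2.80×12.5×(342−273) = 2400 J.

2400 J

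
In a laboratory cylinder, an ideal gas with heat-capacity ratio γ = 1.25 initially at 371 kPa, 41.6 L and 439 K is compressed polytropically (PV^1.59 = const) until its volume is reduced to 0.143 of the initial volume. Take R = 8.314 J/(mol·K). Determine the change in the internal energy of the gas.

133000 J

n = P₁V₁/(RT₁) = 371×41.6/(8.314×439) = 4.23 mol.
Polytropic n=1.59: T₂ = T₁(V₁/V₂)^(n−1) = 439×(6.99)^0.59 = 1380 K; P₂ = P₁(V₁/V₂)^n = 8170 kPa.
For an ideal gas ΔU = nCvΔT with Cv = R/(γ−1) = 33.3 J/(mol·K).
ΔU = 4.23×33.3×(1380−439) = 133000 J.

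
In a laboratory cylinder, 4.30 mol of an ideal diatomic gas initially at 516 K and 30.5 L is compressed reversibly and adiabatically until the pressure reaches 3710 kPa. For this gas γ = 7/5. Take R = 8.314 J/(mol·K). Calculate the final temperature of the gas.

866 K

P₁ = nRT₁/V₁ = 4.30×8.314×516/30.5 = 605 kPa.
Adiabatic: T₂/T₁ = (P₂/P₁)^((γ−1)/γ) ⇒ T₂ = 516×(6.13)^0.286 = 866 K; V₂ = 8.35 L.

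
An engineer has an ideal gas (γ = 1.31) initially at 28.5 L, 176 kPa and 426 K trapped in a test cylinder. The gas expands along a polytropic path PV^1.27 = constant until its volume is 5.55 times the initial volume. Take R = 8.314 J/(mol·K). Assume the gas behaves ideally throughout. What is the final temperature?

Polytropic n=1.27: T₂ = T₁(V₁/V₂)^(n−1) = 426×(0.180)^0.27 = 268 K; P₂ = P₁(V₁/V₂)^n = 20.0 kPa.

268 K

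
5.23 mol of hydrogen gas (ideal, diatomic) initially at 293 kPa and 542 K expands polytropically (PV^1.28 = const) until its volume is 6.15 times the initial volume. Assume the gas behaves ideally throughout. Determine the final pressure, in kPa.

V₁ = nRT₁/P₁ = 5.23×8.314×542/293 = 80.4 L.
Polytropic n=1.28: T₂ = T₁(V₁/V₂)^(n−1) = 542×(0.163)^0.28 = 326 K; P₂ = P₁(V₁/V₂)^n = 28.6 kPa.

28.6 kPa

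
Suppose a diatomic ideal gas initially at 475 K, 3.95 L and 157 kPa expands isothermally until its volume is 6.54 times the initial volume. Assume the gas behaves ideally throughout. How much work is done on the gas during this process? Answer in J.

-1160 J

n = P₁V₁/(RT₁) = 157×3.95/(8.314×475) = 0.157 mol.
Isothermal: T stays 475 K; PV = const ⇒ V₂ = 25.8 L, P₂ = 24.0 kPa.
W = nRT ln(V₂/V₁) = 0.157×8.314×475×ln(6.54) = 1160 J.
Work done on the gas = −W_by = -1160 J.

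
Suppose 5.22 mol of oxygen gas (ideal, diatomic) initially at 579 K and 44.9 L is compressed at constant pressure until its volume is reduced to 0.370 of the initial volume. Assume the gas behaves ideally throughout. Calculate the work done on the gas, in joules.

15800 J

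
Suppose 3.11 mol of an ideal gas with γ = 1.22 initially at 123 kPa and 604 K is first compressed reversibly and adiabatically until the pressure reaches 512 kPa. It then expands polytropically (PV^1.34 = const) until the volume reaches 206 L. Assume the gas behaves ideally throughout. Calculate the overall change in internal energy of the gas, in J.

V₁ = nRT₁/P₁ = 3.11×8.314×604/123 = 127 L.
Step 1 — Adiabatic: T₂/T₁ = (P₂/P₁)^((γ−1)/γ) ⇒ T₂ = 604×(4.16)^0.180 = 781 K; V₂ = 39.4 L.
ΔU = nCvΔT = 3.11×37.8×(781−604) = 20800 J.
Q = 0 for an adiabatic process, so W = −ΔU = -20800 J.
State after step 1: P = 512 kPa, V = 39.4 L, T = 781 K.
Step 2 — Polytropic n=1.34: T₂ = T₁(V₁/V₂)^(n−1) = 781×(0.191)^0.34 = 445 K; P₂ = P₁(V₁/V₂)^n = 55.9 kPa.
W = (P₁V₁−P₂V₂)/(n−1) = (512×39.4−55.9×206)/0.34 = 25500 J.
ΔU = nCvΔT = 3.11×37.8×(445−781) = -39500 J.
Q = ΔU + W = -13900 J.
Net over both steps: W = 4720 J, Q = -13900 J, ΔU = -18700 J.

-18700 J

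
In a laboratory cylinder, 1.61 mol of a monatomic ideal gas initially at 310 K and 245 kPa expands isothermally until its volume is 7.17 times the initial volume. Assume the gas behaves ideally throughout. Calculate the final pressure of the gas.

V₁ = nRT₁/P₁ = 1.61×8.314×310/245 = 16.9 L.
Isothermal: T stays 310 K; PV = const ⇒ V₂ = 121 L, P₂ = 34.2 kPa.

34.2 kPa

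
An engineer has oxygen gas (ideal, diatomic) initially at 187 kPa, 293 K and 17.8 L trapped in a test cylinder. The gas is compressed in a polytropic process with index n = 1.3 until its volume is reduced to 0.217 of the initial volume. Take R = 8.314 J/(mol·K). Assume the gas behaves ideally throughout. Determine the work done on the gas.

6450 J

n = P₁V₁/(RT₁) = 187×17.8/(8.314×293) = 1.37 mol.
Polytropic n=1.3: T₂ = T₁(V₁/V₂)^(n−1) = 293×(4.61)^0.30 = 463 K; P₂ = P₁(V₁/V₂)^n = 1360 kPa.
W = (P₁V₁−P₂V₂)/(n−1) = (187×17.8−1360×3.86)/0.30 = -6450 J.
Work done on the gas = −W_by = 6450 J.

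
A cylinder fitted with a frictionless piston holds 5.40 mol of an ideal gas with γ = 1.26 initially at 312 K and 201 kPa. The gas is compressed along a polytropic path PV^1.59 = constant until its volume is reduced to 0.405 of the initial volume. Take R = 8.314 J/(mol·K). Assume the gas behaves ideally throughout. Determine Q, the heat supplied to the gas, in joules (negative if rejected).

21200 J

V₁ = nRT₁/P₁ = 5.40×8.314×312/201 = 69.7 L.
Polytropic n=1.59: T₂ = T₁(V₁/V₂)^(n−1) = 312×(2.47)^0.59 = 532 K; P₂ = P₁(V₁/V₂)^n = 846 kPa.
W = (P₁V₁−P₂V₂)/(n−1) = (201×69.7−846×28.2)/0.59 = -16700 J.
ΔU = nCvΔT = 5.40×32.0×(532−312) = 38000 J.
Q = ΔU + W = 21200 J.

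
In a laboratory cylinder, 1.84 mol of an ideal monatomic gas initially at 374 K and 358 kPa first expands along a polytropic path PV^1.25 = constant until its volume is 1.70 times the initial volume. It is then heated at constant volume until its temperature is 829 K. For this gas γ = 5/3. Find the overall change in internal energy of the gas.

10400 J

V₁ = nRT₁/P₁ = 1.84×8.314×374/358 = 16.0 L.
Step 1 — Polytropic n=1.25: T₂ = T₁(V₁/V₂)^(n−1) = 374×(0.588)^0.25 = 328 K; P₂ = P₁(V₁/V₂)^n = 184 kPa.
W = (P₁V₁−P₂V₂)/(n−1) = (358×16.0−184×27.2)/0.25 = 2840 J.
ΔU = nCvΔT = 1.84×12.5×(328−374) = -1070 J.
Q = ΔU + W = 1780 J.
State after step 1: P = 184 kPa, V = 27.2 L, T = 328 K.
Step 2 — Isochoric: V stays 27.2 L; P/T = const ⇒ T₂ = 829 K, P₂ = 467 kPa.
W = 0 (no volume change).
ΔU = nCvΔT = 1.84×12.5×(829−328) = 11500 J.
Q = ΔU = 11500 J.
Net over both steps: W = 2840 J, Q = 13300 J, ΔU = 10400 J.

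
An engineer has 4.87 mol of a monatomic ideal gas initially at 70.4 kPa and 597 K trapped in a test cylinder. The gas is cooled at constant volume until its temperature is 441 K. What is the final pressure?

V₁ = nRT₁/P₁ = 4.87×8.314×597/70.4 = 343 L.
Isochoric: V stays 343 L; P/T = const ⇒ T₂ = 441 K, P₂ = 52.0 kPa.

52.0 kPa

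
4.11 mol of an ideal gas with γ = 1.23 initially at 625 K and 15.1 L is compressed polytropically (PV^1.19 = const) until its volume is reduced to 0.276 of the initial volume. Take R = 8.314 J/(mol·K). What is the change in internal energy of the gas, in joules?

P₁ = nRT₁/V₁ = 4.11×8.314×625/15.1 = 1410 kPa.
Polytropic n=1.19: T₂ = T₁(V₁/V₂)^(n−1) = 625×(3.62)^0.19 = 798 K; P₂ = P₁(V₁/V₂)^n = 6540 kPa.
For an ideal gas ΔU = nCvΔT with Cv = R/(γ−1) = 36.1 J/(mol·K).
ΔU = 4.11×36.1×(798−625) = 25700 J.

25700 J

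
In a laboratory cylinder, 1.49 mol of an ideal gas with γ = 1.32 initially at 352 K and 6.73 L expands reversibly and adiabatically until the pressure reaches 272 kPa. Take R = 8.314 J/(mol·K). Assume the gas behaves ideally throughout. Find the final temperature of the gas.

285 K

P₁ = nRT₁/V₁ = 1.49×8.314×352/6.73 = 648 kPa.
Adiabatic: T₂/T₁ = (P₂/P₁)^((γ−1)/γ) ⇒ T₂ = 352×(0.420)^0.242 = 285 K; V₂ = 13.0 L.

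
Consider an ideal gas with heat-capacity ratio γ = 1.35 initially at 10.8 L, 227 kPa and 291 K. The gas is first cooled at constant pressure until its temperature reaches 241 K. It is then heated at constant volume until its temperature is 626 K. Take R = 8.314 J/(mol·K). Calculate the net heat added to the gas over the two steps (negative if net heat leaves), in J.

7640 J

n = P₁V₁/(RT₁) = 227×10.8/(8.314×291) = 1.01 mol.
Step 1 — Isobaric: P stays 227 kPa; V/T = const ⇒ T₂ = 241 K, V₂ = 8.94 L.
W = PΔV = 227×(8.94−10.8) kPa·L = -421 J.
ΔU = nCvΔT = 1.01×23.8×(241−291) = -1200 J.
Q = ΔU + W = nCpΔT = -1620 J.
State after step 1: P = 227 kPa, V = 8.94 L, T = 241 K.
Step 2 — Isochoric: V stays 8.94 L; P/T = const ⇒ T₂ = 626 K, P₂ = 590 kPa.
W = 0 (no volume change).
ΔU = nCvΔT = 1.01×23.8×(626−241) = 9270 J.
Q = ΔU = 9270 J.
Net over both steps: W = -421 J, Q = 7640 J, ΔU = 8060 J.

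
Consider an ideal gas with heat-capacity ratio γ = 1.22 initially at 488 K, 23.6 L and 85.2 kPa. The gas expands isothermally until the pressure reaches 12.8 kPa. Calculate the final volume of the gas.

157 L

Isothermal: T stays 488 K; PV = const ⇒ V₂ = 157 L, P₂ = 12.8 kPa.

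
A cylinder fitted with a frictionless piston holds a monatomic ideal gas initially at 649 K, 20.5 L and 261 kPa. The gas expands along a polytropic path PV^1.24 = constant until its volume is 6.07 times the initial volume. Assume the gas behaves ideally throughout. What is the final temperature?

421 K

Polytropic n=1.24: T₂ = T₁(V₁/V₂)^(n−1) = 649×(0.165)^0.24 = 421 K; P₂ = P₁(V₁/V₂)^n = 27.9 kPa.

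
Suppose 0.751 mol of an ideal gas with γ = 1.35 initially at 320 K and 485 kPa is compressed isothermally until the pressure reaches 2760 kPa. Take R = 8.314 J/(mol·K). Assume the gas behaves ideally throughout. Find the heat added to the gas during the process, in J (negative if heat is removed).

-3470 J

V₁ = nRT₁/P₁ = 0.751×8.314×320/485 = 4.12 L.
Isothermal: T stays 320 K; PV = const ⇒ V₂ = 0.724 L, P₂ = 2760 kPa.
ΔU = 0 (ideal gas, T constant).
W = nRT ln(V₂/V₁) = 0.751×8.314×320×ln(0.176) = -3470 J.
Q = ΔU + W = -3470 J.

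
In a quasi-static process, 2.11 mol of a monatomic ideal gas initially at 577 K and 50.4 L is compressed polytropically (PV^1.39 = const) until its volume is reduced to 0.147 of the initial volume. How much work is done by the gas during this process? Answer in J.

P₁ = nRT₁/V₁ = 2.11×8.314×577/50.4 = 201 kPa.
Polytropic n=1.39: T₂ = T₁(V₁/V₂)^(n−1) = 577×(6.80)^0.39 = 1220 K; P₂ = P₁(V₁/V₂)^n = 2890 kPa.
W = (P₁V₁−P₂V₂)/(n−1) = (201×50.4−2890×7.41)/0.39 = -28900 J.

-28900 J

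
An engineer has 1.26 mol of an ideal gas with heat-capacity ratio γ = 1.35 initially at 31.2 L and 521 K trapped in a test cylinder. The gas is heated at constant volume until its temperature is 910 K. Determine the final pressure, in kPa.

306 kPa

P₁ = nRT₁/V₁ = 1.26×8.314×521/31.2 = 175 kPa.
Isochoric: V stays 31.2 L; P/T = const ⇒ T₂ = 910 K, P₂ = 306 kPa.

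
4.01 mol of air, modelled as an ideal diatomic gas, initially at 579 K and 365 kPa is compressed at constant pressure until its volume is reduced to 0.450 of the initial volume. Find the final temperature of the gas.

261 K

V₁ = nRT₁/P₁ = 4.01×8.314×579/365 = 52.9 L.
Isobaric: P stays 365 kPa; V/T = const ⇒ T₂ = 261 K, V₂ = 23.8 L.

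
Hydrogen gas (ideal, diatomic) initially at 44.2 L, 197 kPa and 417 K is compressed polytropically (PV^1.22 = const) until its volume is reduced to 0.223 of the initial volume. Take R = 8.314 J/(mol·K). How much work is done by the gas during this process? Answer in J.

-15500 J

n = P₁V₁/(RT₁) = 197×44.2/(8.314×417) = 2.51 mol.
Polytropic n=1.22: T₂ = T₁(V₁/V₂)^(n−1) = 417×(4.48)^0.22 = 580 K; P₂ = P₁(V₁/V₂)^n = 1230 kPa.
W = (P₁V₁−P₂V₂)/(n−1) = (197×44.2−1230×9.86)/0.22 = -15500 J.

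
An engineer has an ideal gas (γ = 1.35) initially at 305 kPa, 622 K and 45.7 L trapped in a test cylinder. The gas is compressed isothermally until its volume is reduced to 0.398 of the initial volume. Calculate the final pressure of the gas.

766 kPa

Isothermal: T stays 622 K; PV = const ⇒ V₂ = 18.2 L, P₂ = 766 kPa.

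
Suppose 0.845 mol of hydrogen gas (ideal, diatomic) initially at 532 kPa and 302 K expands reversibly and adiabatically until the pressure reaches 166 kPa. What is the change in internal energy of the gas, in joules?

-1500 J

V₁ = nRT₁/P₁ = 0.845×8.314×302/532 = 3.99 L.
Adiabatic: T₂/T₁ = (P₂/P₁)^((γ−1)/γ) ⇒ T₂ = 302×(0.312)^0.286 = 217 K; V₂ = 9.16 L.
For an ideal gas ΔU = nCvΔT with Cv = (5/2)R = 20.8 J/(mol·K).
ΔU = 0.845×20.8×(217−302) = -1500 J.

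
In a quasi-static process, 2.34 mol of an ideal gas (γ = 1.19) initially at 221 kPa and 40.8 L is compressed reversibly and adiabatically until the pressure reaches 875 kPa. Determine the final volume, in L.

12.8 L

T₁ = P₁V₁/(nR) = 221×40.8/(2.34×8.314) = 463 K.
Adiabatic: T₂/T₁ = (P₂/P₁)^((γ−1)/γ) ⇒ T₂ = 463×(3.96)^0.160 = 577 K; V₂ = 12.8 L.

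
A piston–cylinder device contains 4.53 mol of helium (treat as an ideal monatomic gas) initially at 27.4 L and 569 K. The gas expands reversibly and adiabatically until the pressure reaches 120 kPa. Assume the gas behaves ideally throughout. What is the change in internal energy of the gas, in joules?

-17000 J

P₁ = nRT₁/V₁ = 4.53×8.314×569/27.4 = 782 kPa.
Adiabatic: T₂/T₁ = (P₂/P₁)^((γ−1)/γ) ⇒ T₂ = 569×(0.153)^0.400 = 269 K; V₂ = 84.4 L.
For an ideal gas ΔU = nCvΔT with Cv = (3/2)R = 12.5 J/(mol·K).
ΔU = 4.53×12.5×(269−569) = -17000 J.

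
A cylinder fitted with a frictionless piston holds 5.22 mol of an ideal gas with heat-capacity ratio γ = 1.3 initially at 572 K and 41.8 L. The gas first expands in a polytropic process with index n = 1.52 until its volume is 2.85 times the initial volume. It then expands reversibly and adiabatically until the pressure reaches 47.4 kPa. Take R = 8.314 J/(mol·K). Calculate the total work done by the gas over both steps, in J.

P₁ = nRT₁/V₁ = 5.22×8.314×572/41.8 = 594 kPa.
Step 1 — Polytropic n=1.52: T₂ = T₁(V₁/V₂)^(n−1) = 572×(0.351)^0.52 = 332 K; P₂ = P₁(V₁/V₂)^n = 121 kPa.
W = (P₁V₁−P₂V₂)/(n−1) = (594×41.8−121×119)/0.52 = 20000 J.
ΔU = nCvΔT = 5.22×27.7×(332−572) = -34700 J.
Q = ΔU + W = -14700 J.
State after step 1: P = 121 kPa, V = 119 L, T = 332 K.
Step 2 — Adiabatic: T₂/T₁ = (P₂/P₁)^((γ−1)/γ) ⇒ T₂ = 332×(0.392)^0.231 = 267 K; V₂ = 245 L.
ΔU = nCvΔT = 5.22×27.7×(267−332) = -9330 J.
Q = 0 for an adiabatic process, so W = −ΔU = 9330 J.
Net over both steps: W = 29400 J, Q = -14700 J, ΔU = -44100 J.

29400 J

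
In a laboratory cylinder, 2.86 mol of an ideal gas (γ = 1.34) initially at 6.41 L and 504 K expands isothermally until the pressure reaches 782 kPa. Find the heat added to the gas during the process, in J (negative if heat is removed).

P₁ = nRT₁/V₁ = 2.86×8.314×504/6.41 = 1870 kPa.
Isothermal: T stays 504 K; PV = const ⇒ V₂ = 15.3 L, P₂ = 782 kPa.
ΔU = 0 (ideal gas, T constant).
W = nRT ln(V₂/V₁) = 2.86×8.314×504×ln(2.39) = 10400 J.
Q = ΔU + W = 10400 J.

10400 J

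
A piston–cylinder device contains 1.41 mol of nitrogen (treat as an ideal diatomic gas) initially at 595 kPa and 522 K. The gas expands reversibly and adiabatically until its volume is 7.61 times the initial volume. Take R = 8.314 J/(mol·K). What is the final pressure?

34.7 kPa

V₁ = nRT₁/P₁ = 1.41×8.314×522/595 = 10.3 L.
Adiabatic: TV^(γ−1) = const ⇒ T₂ = 522×(0.131)^0.400 = 232 K; PV^γ = const ⇒ P₂ = 34.7 kPa.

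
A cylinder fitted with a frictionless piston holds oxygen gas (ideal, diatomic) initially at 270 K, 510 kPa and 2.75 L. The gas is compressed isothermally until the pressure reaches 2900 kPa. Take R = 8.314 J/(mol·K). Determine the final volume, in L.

Isothermal: T stays 270 K; PV = const ⇒ V₂ = 0.484 L, P₂ = 2900 kPa.

0.484 L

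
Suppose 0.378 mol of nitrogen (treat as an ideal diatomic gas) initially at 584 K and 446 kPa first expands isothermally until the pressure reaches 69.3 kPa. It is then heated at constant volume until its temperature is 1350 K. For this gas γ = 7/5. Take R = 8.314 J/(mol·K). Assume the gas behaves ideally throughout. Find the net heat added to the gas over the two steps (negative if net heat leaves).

9440 J

V₁ = nRT₁/P₁ = 0.378×8.314×584/446 = 4.12 L.
Step 1 — Isothermal: T stays 584 K; PV = const ⇒ V₂ = 26.5 L, P₂ = 69.3 kPa.
ΔU = 0 (ideal gas, T constant).
W = nRT ln(V₂/V₁) = 0.378×8.314×584×ln(6.44) = 3420 J.
Q = ΔU + W = 3420 J.
State after step 1: P = 69.3 kPa, V = 26.5 L, T = 584 K.
Step 2 — Isochoric: V stays 26.5 L; P/T = const ⇒ T₂ = 1350 K, P₂ = 160 kPa.
W = 0 (no volume change).
ΔU = nCvΔT = 0.378×20.8×(1350−584) = 6020 J.
Q = ΔU = 6020 J.
Net over both steps: W = 3420 J, Q = 9440 J, ΔU = 6020 J.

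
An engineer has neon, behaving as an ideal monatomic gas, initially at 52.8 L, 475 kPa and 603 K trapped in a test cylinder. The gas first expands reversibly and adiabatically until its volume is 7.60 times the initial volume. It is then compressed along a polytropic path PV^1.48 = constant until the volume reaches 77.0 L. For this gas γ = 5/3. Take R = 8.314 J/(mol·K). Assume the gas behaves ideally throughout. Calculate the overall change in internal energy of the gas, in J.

-16100 J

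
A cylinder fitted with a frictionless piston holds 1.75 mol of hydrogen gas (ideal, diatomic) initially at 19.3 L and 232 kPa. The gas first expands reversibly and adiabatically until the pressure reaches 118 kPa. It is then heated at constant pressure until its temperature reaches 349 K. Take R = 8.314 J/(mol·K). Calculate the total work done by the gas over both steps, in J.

3350 J

T₁ = P₁V₁/(nR) = 232×19.3/(1.75×8.314) = 308 K.
Step 1 — Adiabatic: T₂/T₁ = (P₂/P₁)^((γ−1)/γ) ⇒ T₂ = 308×(0.509)^0.286 = 254 K; V₂ = 31.3 L.
ΔU = nCvΔT = 1.75×20.8×(254−308) = -1970 J.
Q = 0 for an adiabatic process, so W = −ΔU = 1970 J.
State after step 1: P = 118 kPa, V = 31.3 L, T = 254 K.
Step 2 — Isobaric: P stays 118 kPa; V/T = const ⇒ T₂ = 349 K, V₂ = 43.0 L.
W = PΔV = 118×(43.0−31.3) kPa·L = 1390 J.
ΔU = nCvΔT = 1.75×20.8×(349−254) = 3470 J.
Q = ΔU + W = nCpΔT = 4850 J.
Net over both steps: W = 3350 J, Q = 4850 J, ΔU = 1500 J.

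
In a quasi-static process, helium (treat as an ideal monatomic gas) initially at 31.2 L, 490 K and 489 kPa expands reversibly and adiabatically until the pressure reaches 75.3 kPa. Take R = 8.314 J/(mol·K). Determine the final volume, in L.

95.9 L

Adiabatic: T₂/T₁ = (P₂/P₁)^((γ−1)/γ) ⇒ T₂ = 490×(0.154)^0.400 = 232 K; V₂ = 95.9 L.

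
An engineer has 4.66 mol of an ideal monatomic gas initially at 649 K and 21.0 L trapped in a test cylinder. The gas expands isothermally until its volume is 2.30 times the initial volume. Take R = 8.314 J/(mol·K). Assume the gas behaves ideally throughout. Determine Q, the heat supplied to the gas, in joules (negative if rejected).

P₁ = nRT₁/V₁ = 4.66×8.314×649/21.0 = 1200 kPa.
Isothermal: T stays 649 K; PV = const ⇒ V₂ = 48.3 L, P₂ = 521 kPa.
ΔU = 0 (ideal gas, T constant).
W = nRT ln(V₂/V₁) = 4.66×8.314×649×ln(2.30) = 20900 J.
Q = ΔU + W = 20900 J.

20900 J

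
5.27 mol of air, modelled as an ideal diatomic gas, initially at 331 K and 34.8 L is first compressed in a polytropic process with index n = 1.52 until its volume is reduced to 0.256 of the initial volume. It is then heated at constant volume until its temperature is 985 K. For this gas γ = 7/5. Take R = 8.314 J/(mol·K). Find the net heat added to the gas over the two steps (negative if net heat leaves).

42900 J

P₁ = nRT₁/V₁ = 5.27×8.314×331/34.8 = 417 kPa.
Step 1 — Polytropic n=1.52: T₂ = T₁(V₁/V₂)^(n−1) = 331×(3.91)^0.52 = 672 K; P₂ = P₁(V₁/V₂)^n = 3310 kPa.
W = (P₁V₁−P₂V₂)/(n−1) = (417×34.8−3310×8.91)/0.52 = -28800 J.
ΔU = nCvΔT = 5.27×20.8×(672−331) = 37400 J.
Q = ΔU + W = 8630 J.
State after step 1: P = 3310 kPa, V = 8.91 L, T = 672 K.
Step 2 — Isochoric: V stays 8.91 L; P/T = const ⇒ T₂ = 985 K, P₂ = 4840 kPa.
W = 0 (no volume change).
ΔU = nCvΔT = 5.27×20.8×(985−672) = 34300 J.
Q = ΔU = 34300 J.
Net over both steps: W = -28800 J, Q = 42900 J, ΔU = 71600 J.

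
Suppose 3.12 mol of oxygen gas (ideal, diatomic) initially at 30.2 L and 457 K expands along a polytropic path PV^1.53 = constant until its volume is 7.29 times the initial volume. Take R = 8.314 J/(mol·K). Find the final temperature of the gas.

P₁ = nRT₁/V₁ = 3.12×8.314×457/30.2 = 393 kPa.
Polytropic n=1.53: T₂ = T₁(V₁/V₂)^(n−1) = 457×(0.137)^0.53 = 159 K; P₂ = P₁(V₁/V₂)^n = 18.8 kPa.

159 K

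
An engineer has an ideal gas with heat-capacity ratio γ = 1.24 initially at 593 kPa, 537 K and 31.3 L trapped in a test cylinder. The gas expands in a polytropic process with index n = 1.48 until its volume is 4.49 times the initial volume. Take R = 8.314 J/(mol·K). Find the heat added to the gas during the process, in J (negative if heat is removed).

-19900 J

n = P₁V₁/(RT₁) = 593×31.3/(8.314×537) = 4.16 mol.
Polytropic n=1.48: T₂ = T₁(V₁/V₂)^(n−1) = 537×(0.223)^0.48 = 261 K; P₂ = P₁(V₁/V₂)^n = 64.2 kPa.
W = (P₁V₁−P₂V₂)/(n−1) = (593×31.3−64.2×141)/0.48 = 19900 J.
ΔU = nCvΔT = 4.16×34.6×(261−537) = -39700 J.
Q = ΔU + W = -19900 J.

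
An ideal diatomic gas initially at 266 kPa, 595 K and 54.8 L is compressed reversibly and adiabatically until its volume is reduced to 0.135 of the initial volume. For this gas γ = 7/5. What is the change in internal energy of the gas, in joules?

44700 J

n = P₁V₁/(RT₁) = 266×54.8/(8.314×595) = 2.95 mol.
Adiabatic: TV^(γ−1) = const ⇒ T₂ = 595×(7.41)^0.400 = 1330 K; PV^γ = const ⇒ P₂ = 4390 kPa.
For an ideal gas ΔU = nCvΔT with Cv = (5/2)R = 20.8 J/(mol·K).
ΔU = 2.95×20.8×(1330−595) = 44700 J.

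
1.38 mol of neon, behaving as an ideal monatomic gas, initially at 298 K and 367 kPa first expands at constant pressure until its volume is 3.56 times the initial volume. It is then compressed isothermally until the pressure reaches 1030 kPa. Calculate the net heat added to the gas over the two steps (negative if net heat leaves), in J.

V₁ = nRT₁/P₁ = 1.38×8.314×298/367 = 9.32 L.
Step 1 — Isobaric: P stays 367 kPa; V/T = const ⇒ T₂ = 1060 K, V₂ = 33.2 L.
W = PΔV = 367×(33.2−9.32) kPa·L = 8750 J.
ΔU = nCvΔT = 1.38×12.5×(1060−298) = 13100 J.
Q = ΔU + W = nCpΔT = 21900 J.
State after step 1: P = 367 kPa, V = 33.2 L, T = 1060 K.
Step 2 — Isothermal: T stays 1060 K; PV = const ⇒ V₂ = 11.8 L, P₂ = 1030 kPa.
ΔU = 0 (ideal gas, T constant).
W = nRT ln(V₂/V₁) = 1.38×8.314×1060×ln(0.356) = -12600 J.
Q = ΔU + W = -12600 J.
Net over both steps: W = -3810 J, Q = 9320 J, ΔU = 13100 J.

9320 J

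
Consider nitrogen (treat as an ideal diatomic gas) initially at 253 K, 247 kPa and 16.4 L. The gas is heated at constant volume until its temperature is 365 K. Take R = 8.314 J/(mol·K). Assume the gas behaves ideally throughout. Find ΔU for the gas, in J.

n = P₁V₁/(RT₁) = 247×16.4/(8.314×253) = 1.93 mol.
Isochoric: V stays 16.4 L; P/T = const ⇒ T₂ = 365 K, P₂ = 356 kPa.
For an ideal gas ΔU = nCvΔT with Cv = (5/2)R = 20.8 J/(mol·K).
ΔU = 1.93×20.8×(365−253) = 4480 J.

4480 J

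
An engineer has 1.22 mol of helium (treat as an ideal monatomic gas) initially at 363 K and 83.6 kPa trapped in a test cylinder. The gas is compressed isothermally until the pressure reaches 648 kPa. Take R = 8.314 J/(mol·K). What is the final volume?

V₁ = nRT₁/P₁ = 1.22×8.314×363/83.6 = 44.0 L.
Isothermal: T stays 363 K; PV = const ⇒ V₂ = 5.68 L, P₂ = 648 kPa.

5.68 L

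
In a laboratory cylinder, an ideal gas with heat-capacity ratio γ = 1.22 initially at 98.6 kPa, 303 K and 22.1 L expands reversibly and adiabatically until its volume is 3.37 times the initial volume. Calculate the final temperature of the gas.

232 K

Adiabatic: TV^(γ−1) = const ⇒ T₂ = 303×(0.297)^0.220 = 232 K; PV^γ = const ⇒ P₂ = 22.4 kPa.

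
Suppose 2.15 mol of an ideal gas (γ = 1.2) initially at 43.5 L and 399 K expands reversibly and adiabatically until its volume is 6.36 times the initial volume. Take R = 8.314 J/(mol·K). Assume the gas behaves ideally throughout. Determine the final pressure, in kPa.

17.8 kPa

P₁ = nRT₁/V₁ = 2.15×8.314×399/43.5 = 164 kPa.
Adiabatic: TV^(γ−1) = const ⇒ T₂ = 399×(0.157)^0.200 = 276 K; PV^γ = const ⇒ P₂ = 17.8 kPa.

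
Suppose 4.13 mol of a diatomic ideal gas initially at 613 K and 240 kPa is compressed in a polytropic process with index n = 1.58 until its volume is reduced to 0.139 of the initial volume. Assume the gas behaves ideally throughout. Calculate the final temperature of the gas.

1930 K

V₁ = nRT₁/P₁ = 4.13×8.314×613/240 = 87.7 L.
Polytropic n=1.58: T₂ = T₁(V₁/V₂)^(n−1) = 613×(7.19)^0.58 = 1930 K; P₂ = P₁(V₁/V₂)^n = 5420 kPa.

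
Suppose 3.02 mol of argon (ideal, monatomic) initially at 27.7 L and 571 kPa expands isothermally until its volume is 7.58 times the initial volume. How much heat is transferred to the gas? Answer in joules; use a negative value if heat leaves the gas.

T₁ = P₁V₁/(nR) = 571×27.7/(3.02×8.314) = 630 K.
Isothermal: T stays 630 K; PV = const ⇒ V₂ = 210 L, P₂ = 75.3 kPa.
ΔU = 0 (ideal gas, T constant).
W = nRT ln(V₂/V₁) = 3.02×8.314×630×ln(7.58) = 32000 J.
Q = ΔU + W = 32000 J.

32000 J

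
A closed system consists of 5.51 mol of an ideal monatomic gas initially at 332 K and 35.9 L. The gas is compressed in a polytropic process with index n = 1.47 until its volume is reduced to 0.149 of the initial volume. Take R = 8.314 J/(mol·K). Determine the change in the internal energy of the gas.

33000 J

P₁ = nRT₁/V₁ = 5.51×8.314×332/35.9 = 424 kPa.
Polytropic n=1.47: T₂ = T₁(V₁/V₂)^(n−1) = 332×(6.71)^0.47 = 812 K; P₂ = P₁(V₁/V₂)^n = 6960 kPa.
For an ideal gas ΔU = nCvΔT with Cv = (3/2)R = 12.5 J/(mol·K).
ΔU = 5.51×12.5×(812−332) = 33000 J.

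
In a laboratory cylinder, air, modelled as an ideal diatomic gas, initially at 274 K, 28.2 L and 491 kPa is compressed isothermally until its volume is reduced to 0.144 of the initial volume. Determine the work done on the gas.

26800 J

n = P₁V₁/(RT₁) = 491×28.2/(8.314×274) = 6.08 mol.
Isothermal: T stays 274 K; PV = const ⇒ V₂ = 4.06 L, P₂ = 3410 kPa.
W = nRT ln(V₂/V₁) = 6.08×8.314×274×ln(0.144) = -26800 J.
Work done on the gas = −W_by = 26800 J.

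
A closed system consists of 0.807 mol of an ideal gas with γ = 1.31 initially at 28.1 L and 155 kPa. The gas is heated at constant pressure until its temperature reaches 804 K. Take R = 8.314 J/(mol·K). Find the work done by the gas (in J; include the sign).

T₁ = P₁V₁/(nR) = 155×28.1/(0.807×8.314) = 649 K.
Isobaric: P stays 155 kPa; V/T = const ⇒ T₂ = 804 K, V₂ = 34.8 L.
W = PΔV = 155×(34.8−28.1) kPa·L = 1040 J.

1040 J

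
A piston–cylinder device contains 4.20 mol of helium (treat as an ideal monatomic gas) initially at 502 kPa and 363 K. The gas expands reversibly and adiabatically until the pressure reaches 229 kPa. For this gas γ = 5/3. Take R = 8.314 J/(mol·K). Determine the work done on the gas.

V₁ = nRT₁/P₁ = 4.20×8.314×363/502 = 25.3 L.
Adiabatic: T₂/T₁ = (P₂/P₁)^((γ−1)/γ) ⇒ T₂ = 363×(0.456)^0.400 = 265 K; V₂ = 40.4 L.
ΔU = nCvΔT = 4.20×12.5×(265−363) = -5120 J.
Q = 0 for an adiabatic process, so W = −ΔU = 5120 J.
Work done on the gas = −W_by = -5120 J.

-5120 J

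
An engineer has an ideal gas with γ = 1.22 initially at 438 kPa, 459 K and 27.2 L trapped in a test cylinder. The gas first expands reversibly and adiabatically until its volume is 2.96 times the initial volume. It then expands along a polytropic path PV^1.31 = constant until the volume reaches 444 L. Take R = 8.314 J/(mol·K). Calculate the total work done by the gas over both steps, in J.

n = P₁V₁/(RT₁) = 438×27.2/(8.314×459) = 3.12 mol.
Step 1 — Adiabatic: TV^(γ−1) = const ⇒ T₂ = 459×(0.338)^0.220 = 362 K; PV^γ = const ⇒ P₂ = 117 kPa.
ΔU = nCvΔT = 3.12×37.8×(362−459) = -11500 J.
Q = 0 for an adiabatic process, so W = −ΔU = 11500 J.
State after step 1: P = 117 kPa, V = 80.5 L, T = 362 K.
Step 2 — Polytropic n=1.31: T₂ = T₁(V₁/V₂)^(n−1) = 362×(0.181)^0.31 = 213 K; P₂ = P₁(V₁/V₂)^n = 12.4 kPa.
W = (P₁V₁−P₂V₂)/(n−1) = (117×80.5−12.4×444)/0.31 = 12400 J.
ΔU = nCvΔT = 3.12×37.8×(213−362) = -17500 J.
Q = ΔU + W = -5090 J.
Net over both steps: W = 23900 J, Q = -5090 J, ΔU = -29000 J.

23900 J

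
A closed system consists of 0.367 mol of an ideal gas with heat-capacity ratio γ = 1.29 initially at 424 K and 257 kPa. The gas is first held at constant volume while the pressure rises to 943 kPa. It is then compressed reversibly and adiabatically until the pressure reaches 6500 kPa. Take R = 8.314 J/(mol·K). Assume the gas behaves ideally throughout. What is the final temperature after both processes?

V₁ = nRT₁/P₁ = 0.367×8.314×424/257 = 5.03 L.
Step 1 — Isochoric: V stays 5.03 L; P/T = const ⇒ T₂ = 1560 K, P₂ = 943 kPa.
W = 0 (no volume change).
ΔU = nCvΔT = 0.367×28.7×(1560−424) = 11900 J.
Q = ΔU = 11900 J.
State after step 1: P = 943 kPa, V = 5.03 L, T = 1560 K.
Step 2 — Adiabatic: T₂/T₁ = (P₂/P₁)^((γ−1)/γ) ⇒ T₂ = 1560×(6.89)^0.225 = 2400 K; V₂ = 1.13 L.
ΔU = nCvΔT = 0.367×28.7×(2400−1560) = 8890 J.
Q = 0 for an adiabatic process, so W = −ΔU = -8890 J.
Net over both steps: W = -8890 J, Q = 11900 J, ΔU = 20800 J.

2400 K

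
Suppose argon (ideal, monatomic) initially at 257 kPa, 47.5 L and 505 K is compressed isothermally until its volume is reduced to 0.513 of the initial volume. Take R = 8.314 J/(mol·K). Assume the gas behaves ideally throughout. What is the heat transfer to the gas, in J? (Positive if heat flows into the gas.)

-8150 J

n = P₁V₁/(RT₁) = 257×47.5/(8.314×505) = 2.91 mol.
Isothermal: T stays 505 K; PV = const ⇒ V₂ = 24.4 L, P₂ = 501 kPa.
ΔU = 0 (ideal gas, T constant).
W = nRT ln(V₂/V₁) = 2.91×8.314×505×ln(0.513) = -8150 J.
Q = ΔU + W = -8150 J.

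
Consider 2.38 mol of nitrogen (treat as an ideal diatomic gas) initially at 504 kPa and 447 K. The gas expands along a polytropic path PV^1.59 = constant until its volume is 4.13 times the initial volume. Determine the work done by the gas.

V₁ = nRT₁/P₁ = 2.38×8.314×447/504 = 17.5 L.
Polytropic n=1.59: T₂ = T₁(V₁/V₂)^(n−1) = 447×(0.242)^0.59 = 194 K; P₂ = P₁(V₁/V₂)^n = 52.9 kPa.
W = (P₁V₁−P₂V₂)/(n−1) = (504×17.5−52.9×72.5)/0.59 = 8500 J.

8500 J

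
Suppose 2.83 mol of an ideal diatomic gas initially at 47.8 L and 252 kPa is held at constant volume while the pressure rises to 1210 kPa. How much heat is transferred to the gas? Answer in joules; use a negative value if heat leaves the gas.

114000 J

T₁ = P₁V₁/(nR) = 252×47.8/(2.83×8.314) = 512 K.
Isochoric: V stays 47.8 L; P/T = const ⇒ T₂ = 2460 K, P₂ = 1210 kPa.
W = 0 (no volume change).
ΔU = nCvΔT = 2.83×20.8×(2460−512) = 114000 J.
Q = ΔU = 114000 J.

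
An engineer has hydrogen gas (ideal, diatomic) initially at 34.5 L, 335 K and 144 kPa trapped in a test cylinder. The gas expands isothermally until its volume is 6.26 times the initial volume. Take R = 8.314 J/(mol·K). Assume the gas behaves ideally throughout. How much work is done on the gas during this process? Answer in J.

-9110 J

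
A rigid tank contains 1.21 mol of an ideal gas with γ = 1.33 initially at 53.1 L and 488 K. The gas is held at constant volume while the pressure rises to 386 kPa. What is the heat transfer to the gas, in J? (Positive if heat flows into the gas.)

47200 J

P₁ = nRT₁/V₁ = 1.21×8.314×488/53.1 = 92.5 kPa.
Isochoric: V stays 53.1 L; P/T = const ⇒ T₂ = 2040 K, P₂ = 386 kPa.
W = 0 (no volume change).
ΔU = nCvΔT = 1.21×25.2×(2040−488) = 47200 J.
Q = ΔU = 47200 J.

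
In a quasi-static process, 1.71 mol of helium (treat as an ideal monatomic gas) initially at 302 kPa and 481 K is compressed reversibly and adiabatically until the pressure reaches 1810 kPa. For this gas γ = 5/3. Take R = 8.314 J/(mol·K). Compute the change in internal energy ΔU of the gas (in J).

V₁ = nRT₁/P₁ = 1.71×8.314×481/302 = 22.6 L.
Adiabatic: T₂/T₁ = (P₂/P₁)^((γ−1)/γ) ⇒ T₂ = 481×(5.99)^0.400 = 984 K; V₂ = 7.73 L.
For an ideal gas ΔU = nCvΔT with Cv = (3/2)R = 12.5 J/(mol·K).
ΔU = 1.71×12.5×(984−481) = 10700 J.

10700 J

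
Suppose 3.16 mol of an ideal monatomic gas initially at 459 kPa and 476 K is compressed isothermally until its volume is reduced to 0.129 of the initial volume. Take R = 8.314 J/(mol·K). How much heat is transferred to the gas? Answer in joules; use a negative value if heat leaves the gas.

V₁ = nRT₁/P₁ = 3.16×8.314×476/459 = 27.2 L.
Isothermal: T stays 476 K; PV = const ⇒ V₂ = 3.51 L, P₂ = 3560 kPa.
ΔU = 0 (ideal gas, T constant).
W = nRT ln(V₂/V₁) = 3.16×8.314×476×ln(0.129) = -25600 J.
Q = ΔU + W = -25600 J.

-25600 J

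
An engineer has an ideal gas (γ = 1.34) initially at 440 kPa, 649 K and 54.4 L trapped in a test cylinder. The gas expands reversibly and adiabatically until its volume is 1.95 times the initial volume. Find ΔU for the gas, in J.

-14300 J

n = P₁V₁/(RT₁) = 440×54.4/(8.314×649) = 4.44 mol.
Adiabatic: TV^(γ−1) = const ⇒ T₂ = 649×(0.513)^0.340 = 517 K; PV^γ = const ⇒ P₂ = 180 kPa.
For an ideal gas ΔU = nCvΔT with Cv = R/(γ−1) = 24.5 J/(mol·K).
ΔU = 4.44×24.5×(517−649) = -14300 J.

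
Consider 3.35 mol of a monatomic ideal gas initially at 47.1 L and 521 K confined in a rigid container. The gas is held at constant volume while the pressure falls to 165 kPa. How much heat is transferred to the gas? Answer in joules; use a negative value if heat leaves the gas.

P₁ = nRT₁/V₁ = 3.35×8.314×521/47.1 = 308 kPa.
Isochoric: V stays 47.1 L; P/T = const ⇒ T₂ = 279 K, P₂ = 165 kPa.
W = 0 (no volume change).
ΔU = nCvΔT = 3.35×12.5×(279−521) = -10100 J.
Q = ΔU = -10100 J.

-10100 J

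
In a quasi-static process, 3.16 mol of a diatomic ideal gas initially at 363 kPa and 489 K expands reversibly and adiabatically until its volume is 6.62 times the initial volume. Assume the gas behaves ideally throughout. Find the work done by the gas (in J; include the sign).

V₁ = nRT₁/P₁ = 3.16×8.314×489/363 = 35.4 L.
Adiabatic: TV^(γ−1) = const ⇒ T₂ = 489×(0.151)^0.400 = 230 K; PV^γ = const ⇒ P₂ = 25.7 kPa.
ΔU = nCvΔT = 3.16×20.8×(230−489) = -17000 J.
Q = 0 for an adiabatic process, so W = −ΔU = 17000 J.

17000 J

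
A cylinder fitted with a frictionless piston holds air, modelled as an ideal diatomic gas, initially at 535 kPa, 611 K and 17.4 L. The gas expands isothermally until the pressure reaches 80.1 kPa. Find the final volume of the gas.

Isothermal: T stays 611 K; PV = const ⇒ V₂ = 116 L, P₂ = 80.1 kPa.

116 L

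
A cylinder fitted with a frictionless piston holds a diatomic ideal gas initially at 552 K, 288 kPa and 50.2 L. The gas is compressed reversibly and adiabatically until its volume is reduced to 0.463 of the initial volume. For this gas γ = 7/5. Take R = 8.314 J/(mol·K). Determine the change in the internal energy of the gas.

n = P₁V₁/(RT₁) = 288×50.2/(8.314×552) = 3.15 mol.
Adiabatic: TV^(γ−1) = const ⇒ T₂ = 552×(2.16)^0.400 = 751 K; PV^γ = const ⇒ P₂ = 846 kPa.
For an ideal gas ΔU = nCvΔT with Cv = (5/2)R = 20.8 J/(mol·K).
ΔU = 3.15×20.8×(751−552) = 13000 J.

13000 J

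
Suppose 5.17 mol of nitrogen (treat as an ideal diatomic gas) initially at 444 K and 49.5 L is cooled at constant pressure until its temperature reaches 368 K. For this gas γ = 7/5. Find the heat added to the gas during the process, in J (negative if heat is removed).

-11400 J

P₁ = nRT₁/V₁ = 5.17×8.314×444/49.5 = 386 kPa.
Isobaric: P stays 386 kPa; V/T = const ⇒ T₂ = 368 K, V₂ = 41.0 L.
W = PΔV = 386×(41.0−49.5) kPa·L = -3270 J.
ΔU = nCvΔT = 5.17×20.8×(368−444) = -8170 J.
Q = ΔU + W = nCpΔT = -11400 J.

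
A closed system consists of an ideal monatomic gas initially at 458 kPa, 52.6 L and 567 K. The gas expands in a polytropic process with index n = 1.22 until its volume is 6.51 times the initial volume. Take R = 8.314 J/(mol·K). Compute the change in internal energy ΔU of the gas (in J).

-12200 J

n = P₁V₁/(RT₁) = 458×52.6/(8.314×567) = 5.11 mol.
Polytropic n=1.22: T₂ = T₁(V₁/V₂)^(n−1) = 567×(0.154)^0.22 = 375 K; P₂ = P₁(V₁/V₂)^n = 46.6 kPa.
For an ideal gas ΔU = nCvΔT with Cv = (3/2)R = 12.5 J/(mol·K).
ΔU = 5.11×12.5×(375−567) = -12200 J.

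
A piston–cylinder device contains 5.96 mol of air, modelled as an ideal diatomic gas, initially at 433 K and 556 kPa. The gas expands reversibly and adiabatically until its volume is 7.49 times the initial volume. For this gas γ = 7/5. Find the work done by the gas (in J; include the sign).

29700 J

V₁ = nRT₁/P₁ = 5.96×8.314×433/556 = 38.6 L.
Adiabatic: TV^(γ−1) = const ⇒ T₂ = 433×(0.134)^0.400 = 194 K; PV^γ = const ⇒ P₂ = 33.2 kPa.
ΔU = nCvΔT = 5.96×20.8×(194−433) = -29700 J.
Q = 0 for an adiabatic process, so W = −ΔU = 29700 J.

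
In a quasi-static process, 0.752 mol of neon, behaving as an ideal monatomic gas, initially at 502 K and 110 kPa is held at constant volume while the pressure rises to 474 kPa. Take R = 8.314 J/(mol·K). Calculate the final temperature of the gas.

V₁ = nRT₁/P₁ = 0.752×8.314×502/110 = 28.5 L.
Isochoric: V stays 28.5 L; P/T = const ⇒ T₂ = 2160 K, P₂ = 474 kPa.

2160 K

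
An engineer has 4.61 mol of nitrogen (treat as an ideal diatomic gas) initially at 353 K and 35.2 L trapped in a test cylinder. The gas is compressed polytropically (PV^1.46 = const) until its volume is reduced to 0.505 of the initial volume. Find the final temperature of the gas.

483 K

P₁ = nRT₁/V₁ = 4.61×8.314×353/35.2 = 384 kPa.
Polytropic n=1.46: T₂ = T₁(V₁/V₂)^(n−1) = 353×(1.98)^0.46 = 483 K; P₂ = P₁(V₁/V₂)^n = 1040 kPa.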